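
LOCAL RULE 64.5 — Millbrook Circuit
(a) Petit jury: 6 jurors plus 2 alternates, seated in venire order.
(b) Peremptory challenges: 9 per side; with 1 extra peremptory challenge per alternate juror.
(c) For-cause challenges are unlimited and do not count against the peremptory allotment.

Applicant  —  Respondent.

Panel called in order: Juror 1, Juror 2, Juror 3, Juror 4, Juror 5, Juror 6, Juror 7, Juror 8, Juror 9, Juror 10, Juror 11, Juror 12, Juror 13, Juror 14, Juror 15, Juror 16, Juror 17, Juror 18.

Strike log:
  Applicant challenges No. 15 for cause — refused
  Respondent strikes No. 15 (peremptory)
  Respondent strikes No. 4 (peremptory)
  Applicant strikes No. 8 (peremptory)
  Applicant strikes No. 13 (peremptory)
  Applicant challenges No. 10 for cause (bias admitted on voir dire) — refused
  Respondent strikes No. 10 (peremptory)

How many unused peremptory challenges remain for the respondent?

Respondent allotment: 9 base + 1 × 2 alternates = 11.
Respondent peremptories used: #15, #4, #10 — 3.
Remaining: 11 − 3 = 8.

8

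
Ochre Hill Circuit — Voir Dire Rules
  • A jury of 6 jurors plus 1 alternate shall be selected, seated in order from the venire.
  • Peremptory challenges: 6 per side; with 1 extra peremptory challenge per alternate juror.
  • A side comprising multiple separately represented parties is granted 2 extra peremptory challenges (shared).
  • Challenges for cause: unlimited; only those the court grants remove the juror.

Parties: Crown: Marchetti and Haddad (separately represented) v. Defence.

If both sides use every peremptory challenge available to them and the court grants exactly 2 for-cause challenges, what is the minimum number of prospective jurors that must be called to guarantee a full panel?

Seats to fill: 6 + 1 alternates = 7.
Peremptories — Crown: 6 + 1×1 + 2 = 9; Defence: 6 + 1×1 = 7; total 16.
For-cause removals: 2.
Minimum venire: 7 + 16 + 2 = 25.

25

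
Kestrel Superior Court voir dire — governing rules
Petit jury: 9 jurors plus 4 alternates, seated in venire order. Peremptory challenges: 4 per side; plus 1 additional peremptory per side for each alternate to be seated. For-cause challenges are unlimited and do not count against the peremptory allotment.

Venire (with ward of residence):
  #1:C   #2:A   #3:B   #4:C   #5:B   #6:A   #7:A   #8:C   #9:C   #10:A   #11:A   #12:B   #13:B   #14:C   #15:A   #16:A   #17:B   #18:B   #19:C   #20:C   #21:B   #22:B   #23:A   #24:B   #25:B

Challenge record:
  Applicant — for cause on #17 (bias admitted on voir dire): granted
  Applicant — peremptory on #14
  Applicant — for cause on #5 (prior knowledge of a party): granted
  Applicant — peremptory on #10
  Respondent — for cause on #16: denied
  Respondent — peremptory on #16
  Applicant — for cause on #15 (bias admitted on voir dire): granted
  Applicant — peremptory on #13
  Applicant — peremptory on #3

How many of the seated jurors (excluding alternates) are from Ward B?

Removed: #3, #5, #10, #13, #14, #15, #16, #17.
Seated jurors 1–9: #1, #2, #4, #6, #7, #8, #9, #11, #12 (alternates #18, #19, #20, #21 not counted).
Of those, in Ward B: #12 → 1.

1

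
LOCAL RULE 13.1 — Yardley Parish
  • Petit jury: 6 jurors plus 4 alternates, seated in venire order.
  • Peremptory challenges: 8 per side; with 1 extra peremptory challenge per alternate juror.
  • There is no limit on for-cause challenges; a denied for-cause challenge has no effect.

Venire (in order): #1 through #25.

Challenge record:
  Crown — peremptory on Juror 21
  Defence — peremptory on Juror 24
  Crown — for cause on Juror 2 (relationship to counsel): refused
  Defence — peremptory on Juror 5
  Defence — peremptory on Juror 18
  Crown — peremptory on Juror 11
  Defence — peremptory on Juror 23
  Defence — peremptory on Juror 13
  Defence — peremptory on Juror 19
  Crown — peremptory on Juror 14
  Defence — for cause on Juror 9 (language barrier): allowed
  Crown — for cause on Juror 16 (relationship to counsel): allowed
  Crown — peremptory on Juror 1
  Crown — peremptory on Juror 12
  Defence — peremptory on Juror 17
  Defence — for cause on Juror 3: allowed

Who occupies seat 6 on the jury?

Removed: #1, #3, #5, #9, #11, #12, #13, #14, #16, #17, #18, #19, #21, #23, #24. (#2 stays — for-cause denied.)
Seating in order: seats 1–6 → #2, #4, #6, #7, #8, #10; alternates → #15, #20, #22, #25.
So seat 6 is #10.

10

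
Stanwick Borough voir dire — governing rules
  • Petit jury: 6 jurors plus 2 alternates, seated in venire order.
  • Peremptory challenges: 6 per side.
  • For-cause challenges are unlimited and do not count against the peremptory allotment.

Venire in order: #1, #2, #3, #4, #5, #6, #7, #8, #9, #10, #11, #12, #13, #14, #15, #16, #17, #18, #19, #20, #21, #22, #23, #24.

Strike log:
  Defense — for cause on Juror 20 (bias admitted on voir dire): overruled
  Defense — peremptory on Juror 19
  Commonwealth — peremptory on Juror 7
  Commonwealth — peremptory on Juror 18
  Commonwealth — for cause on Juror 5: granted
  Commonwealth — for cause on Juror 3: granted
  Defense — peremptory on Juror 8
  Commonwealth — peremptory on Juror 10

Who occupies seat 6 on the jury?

11

Removed: #3, #5, #7, #8, #10, #18, #19. (#20 stays — for-cause denied.)
Filling seats in venire order through position 6: #1, #2, #4, #6, #9, #11.
So seat 6 is #11.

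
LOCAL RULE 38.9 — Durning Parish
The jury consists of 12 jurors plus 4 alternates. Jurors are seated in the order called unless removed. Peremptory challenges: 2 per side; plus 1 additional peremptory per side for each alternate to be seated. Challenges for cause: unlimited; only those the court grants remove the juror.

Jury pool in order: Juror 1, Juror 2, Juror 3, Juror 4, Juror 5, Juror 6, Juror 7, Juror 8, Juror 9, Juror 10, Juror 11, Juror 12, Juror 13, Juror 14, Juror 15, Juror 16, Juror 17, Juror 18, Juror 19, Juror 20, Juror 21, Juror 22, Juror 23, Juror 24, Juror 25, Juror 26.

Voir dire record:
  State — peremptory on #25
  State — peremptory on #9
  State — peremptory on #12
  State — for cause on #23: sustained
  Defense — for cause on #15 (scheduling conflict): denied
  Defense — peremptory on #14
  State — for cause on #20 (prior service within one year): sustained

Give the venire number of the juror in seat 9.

Removed: #9, #12, #14, #20, #23, #25. (#15 stays — for-cause denied.)
Seating in order: seats 1–12 → #1, #2, #3, #4, #5, #6, #7, #8, #10, #11, #13, #15; alternates → #16, #17, #18, #19.
So seat 9 is #10.

10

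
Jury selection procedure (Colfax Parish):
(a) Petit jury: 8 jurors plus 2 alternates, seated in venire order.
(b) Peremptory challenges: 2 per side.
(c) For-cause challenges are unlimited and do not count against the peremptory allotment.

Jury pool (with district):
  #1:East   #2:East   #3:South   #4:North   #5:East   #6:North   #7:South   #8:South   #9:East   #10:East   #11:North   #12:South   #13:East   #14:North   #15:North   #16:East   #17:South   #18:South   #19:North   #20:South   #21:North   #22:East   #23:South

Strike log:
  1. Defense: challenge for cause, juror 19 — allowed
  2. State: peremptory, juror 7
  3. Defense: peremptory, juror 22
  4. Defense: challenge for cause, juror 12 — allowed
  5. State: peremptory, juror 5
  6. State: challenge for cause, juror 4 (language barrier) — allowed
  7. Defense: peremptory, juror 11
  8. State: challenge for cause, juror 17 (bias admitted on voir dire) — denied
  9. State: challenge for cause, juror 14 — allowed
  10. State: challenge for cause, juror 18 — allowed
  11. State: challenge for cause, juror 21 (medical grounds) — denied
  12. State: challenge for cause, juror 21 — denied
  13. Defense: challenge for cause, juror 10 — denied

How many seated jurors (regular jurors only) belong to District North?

Removed: #4, #5, #7, #11, #12, #14, #18, #19, #22.
Seated jurors 1–8: #1, #2, #3, #6, #8, #9, #10, #13 (alternates #15, #16 not counted).
Of those, in District North: #6 → 1.

1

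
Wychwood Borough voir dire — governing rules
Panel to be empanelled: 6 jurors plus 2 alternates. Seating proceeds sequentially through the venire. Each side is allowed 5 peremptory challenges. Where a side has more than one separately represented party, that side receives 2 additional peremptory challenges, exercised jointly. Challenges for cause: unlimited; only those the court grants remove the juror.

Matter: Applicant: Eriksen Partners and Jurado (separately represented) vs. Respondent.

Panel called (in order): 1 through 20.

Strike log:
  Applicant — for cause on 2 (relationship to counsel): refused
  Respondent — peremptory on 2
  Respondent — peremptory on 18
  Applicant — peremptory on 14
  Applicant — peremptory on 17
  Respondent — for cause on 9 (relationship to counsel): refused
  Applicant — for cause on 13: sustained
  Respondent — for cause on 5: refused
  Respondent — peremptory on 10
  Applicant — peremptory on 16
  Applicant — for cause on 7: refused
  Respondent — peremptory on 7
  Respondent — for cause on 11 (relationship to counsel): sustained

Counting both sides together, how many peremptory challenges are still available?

5

Applicant allotment: 5 base + 2 multi-party = 7. Respondent allotment: 5.
Applicant peremptories used: #14, #17, #16 — 3 (for-cause on #2, #13, #7 don't count).
Respondent peremptories used: #2, #18, #10, #7 — 4 (for-cause on #9, #5, #11 don't count).
Remaining: (7 − 3) + (5 − 4) = 5.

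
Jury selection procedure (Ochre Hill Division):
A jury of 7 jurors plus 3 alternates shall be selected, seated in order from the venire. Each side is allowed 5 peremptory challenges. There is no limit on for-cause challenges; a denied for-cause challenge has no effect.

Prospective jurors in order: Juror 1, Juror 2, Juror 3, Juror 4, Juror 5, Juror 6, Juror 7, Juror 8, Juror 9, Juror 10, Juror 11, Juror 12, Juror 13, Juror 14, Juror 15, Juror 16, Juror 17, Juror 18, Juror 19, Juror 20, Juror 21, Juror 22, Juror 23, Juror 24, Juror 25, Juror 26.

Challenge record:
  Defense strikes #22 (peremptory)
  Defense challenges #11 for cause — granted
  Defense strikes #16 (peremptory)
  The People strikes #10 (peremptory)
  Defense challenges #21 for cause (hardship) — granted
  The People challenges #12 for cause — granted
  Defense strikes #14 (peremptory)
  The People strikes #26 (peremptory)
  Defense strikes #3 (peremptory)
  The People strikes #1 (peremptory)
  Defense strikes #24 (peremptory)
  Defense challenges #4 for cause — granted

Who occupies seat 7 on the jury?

13

Removed: #1, #3, #4, #10, #11, #12, #14, #16, #21, #22, #24, #26.
Seating in order: seats 1–7 → #2, #5, #6, #7, #8, #9, #13; alternates → #15, #17, #18.
So seat 7 is #13.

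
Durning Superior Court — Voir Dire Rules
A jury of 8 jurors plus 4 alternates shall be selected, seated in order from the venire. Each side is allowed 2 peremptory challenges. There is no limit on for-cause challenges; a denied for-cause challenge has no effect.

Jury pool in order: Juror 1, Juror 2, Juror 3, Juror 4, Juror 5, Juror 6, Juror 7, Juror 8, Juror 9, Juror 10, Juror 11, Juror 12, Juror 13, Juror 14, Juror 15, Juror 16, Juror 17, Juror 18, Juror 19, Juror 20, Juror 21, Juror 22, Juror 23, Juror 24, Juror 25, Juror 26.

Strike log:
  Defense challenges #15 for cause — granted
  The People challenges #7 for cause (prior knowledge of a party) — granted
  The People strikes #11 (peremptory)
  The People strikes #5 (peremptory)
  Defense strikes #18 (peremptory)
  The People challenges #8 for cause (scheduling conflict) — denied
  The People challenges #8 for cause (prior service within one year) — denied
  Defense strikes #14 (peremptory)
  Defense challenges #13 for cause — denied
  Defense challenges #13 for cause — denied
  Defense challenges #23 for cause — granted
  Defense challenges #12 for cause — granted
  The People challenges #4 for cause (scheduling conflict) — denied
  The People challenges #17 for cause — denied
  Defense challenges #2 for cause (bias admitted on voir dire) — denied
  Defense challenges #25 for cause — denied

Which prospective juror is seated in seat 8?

Removed: #5, #7, #11, #12, #14, #15, #18, #23. (#2, #4, #8, #13, #17, #25 stay — for-cause denied.)
Seating in order: seats 1–8 → #1, #2, #3, #4, #6, #8, #9, #10; alternates → #13, #16, #17, #19.
So seat 8 is #10.

10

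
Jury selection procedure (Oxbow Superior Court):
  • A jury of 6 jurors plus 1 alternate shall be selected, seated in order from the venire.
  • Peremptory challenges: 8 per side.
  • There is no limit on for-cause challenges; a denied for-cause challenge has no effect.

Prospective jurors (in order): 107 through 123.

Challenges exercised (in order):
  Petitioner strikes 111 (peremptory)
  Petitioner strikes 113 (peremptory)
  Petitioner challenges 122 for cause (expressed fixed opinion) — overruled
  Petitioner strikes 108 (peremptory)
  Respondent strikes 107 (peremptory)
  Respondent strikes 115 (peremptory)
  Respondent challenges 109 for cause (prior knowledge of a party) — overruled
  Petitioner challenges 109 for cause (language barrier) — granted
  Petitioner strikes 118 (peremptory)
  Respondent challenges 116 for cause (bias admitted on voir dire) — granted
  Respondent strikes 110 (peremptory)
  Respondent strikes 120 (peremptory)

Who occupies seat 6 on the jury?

Removed: #107, #108, #109, #110, #111, #113, #115, #116, #118, #120. (#122 stays — for-cause denied.)
Seating in order: seats 1–6 → #112, #114, #117, #119, #121, #122; alternates → #123.
So seat 6 is #122.

122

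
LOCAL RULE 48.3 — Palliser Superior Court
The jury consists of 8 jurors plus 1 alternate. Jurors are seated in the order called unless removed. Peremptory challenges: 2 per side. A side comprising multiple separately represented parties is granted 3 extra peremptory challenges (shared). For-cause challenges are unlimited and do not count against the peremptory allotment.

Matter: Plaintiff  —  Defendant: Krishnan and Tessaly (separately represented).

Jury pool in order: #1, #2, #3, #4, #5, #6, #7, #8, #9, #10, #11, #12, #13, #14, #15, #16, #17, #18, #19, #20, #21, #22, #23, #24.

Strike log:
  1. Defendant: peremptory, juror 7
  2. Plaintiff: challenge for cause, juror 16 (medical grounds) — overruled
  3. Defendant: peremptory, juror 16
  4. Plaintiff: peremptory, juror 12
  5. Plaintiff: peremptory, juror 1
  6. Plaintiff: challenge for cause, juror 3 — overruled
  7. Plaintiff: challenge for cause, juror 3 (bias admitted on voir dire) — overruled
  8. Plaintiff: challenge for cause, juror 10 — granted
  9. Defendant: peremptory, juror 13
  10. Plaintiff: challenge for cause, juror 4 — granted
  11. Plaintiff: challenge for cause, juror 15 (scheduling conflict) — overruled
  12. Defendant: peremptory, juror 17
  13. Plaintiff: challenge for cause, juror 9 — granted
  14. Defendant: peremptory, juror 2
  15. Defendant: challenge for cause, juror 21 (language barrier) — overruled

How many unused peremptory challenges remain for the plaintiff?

Plaintiff allotment: 2.
Plaintiff peremptories used: #12, #1 — 2 (for-cause on #16, #3, #3, #10, #4, #15, #9 don't count).
Remaining: 2 − 2 = 0.

0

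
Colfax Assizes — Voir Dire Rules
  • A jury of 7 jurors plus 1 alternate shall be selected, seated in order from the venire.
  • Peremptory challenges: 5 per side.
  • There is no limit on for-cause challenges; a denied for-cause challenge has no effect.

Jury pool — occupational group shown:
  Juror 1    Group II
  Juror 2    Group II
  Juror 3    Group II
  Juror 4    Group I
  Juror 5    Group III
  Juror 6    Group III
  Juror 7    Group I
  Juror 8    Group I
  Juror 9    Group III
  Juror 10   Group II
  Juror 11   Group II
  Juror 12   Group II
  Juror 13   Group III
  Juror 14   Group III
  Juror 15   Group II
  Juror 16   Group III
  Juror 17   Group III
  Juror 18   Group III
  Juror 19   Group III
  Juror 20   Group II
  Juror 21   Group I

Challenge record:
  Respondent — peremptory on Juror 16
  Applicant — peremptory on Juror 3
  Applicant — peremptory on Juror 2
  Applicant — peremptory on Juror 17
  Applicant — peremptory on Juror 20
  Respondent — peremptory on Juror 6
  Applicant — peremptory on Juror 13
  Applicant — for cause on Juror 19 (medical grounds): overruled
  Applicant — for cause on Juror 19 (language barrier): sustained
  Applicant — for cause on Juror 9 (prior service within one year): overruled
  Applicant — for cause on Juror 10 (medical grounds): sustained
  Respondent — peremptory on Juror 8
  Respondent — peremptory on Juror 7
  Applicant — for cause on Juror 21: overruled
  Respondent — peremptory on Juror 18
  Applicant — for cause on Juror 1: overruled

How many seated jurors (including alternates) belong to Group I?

Removed: #2, #3, #6, #7, #8, #10, #13, #16, #17, #18, #19, #20.
Seated (8 incl. alternates): #1, #4, #5, #9, #11, #12, #14, #15.
Of those, in Group I: #4 → 1.

1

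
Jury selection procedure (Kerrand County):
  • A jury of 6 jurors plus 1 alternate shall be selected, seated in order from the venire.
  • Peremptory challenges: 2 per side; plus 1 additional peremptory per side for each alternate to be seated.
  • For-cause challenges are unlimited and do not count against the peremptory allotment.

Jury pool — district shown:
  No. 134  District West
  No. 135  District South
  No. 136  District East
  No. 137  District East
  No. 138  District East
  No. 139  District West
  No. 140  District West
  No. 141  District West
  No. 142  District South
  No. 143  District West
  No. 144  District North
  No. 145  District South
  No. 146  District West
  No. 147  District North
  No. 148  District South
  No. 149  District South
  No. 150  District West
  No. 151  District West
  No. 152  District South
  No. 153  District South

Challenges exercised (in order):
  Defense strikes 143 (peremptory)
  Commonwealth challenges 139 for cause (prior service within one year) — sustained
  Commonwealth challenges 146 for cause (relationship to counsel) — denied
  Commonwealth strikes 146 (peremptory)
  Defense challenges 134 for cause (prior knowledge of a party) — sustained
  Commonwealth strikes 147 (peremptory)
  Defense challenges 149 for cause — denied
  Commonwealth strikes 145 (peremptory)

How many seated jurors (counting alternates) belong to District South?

2

Removed: #134, #139, #143, #145, #146, #147.
Seated (7 incl. alternates): #135, #136, #137, #138, #140, #141, #142.
Of those, in District South: #135, #142 → 2.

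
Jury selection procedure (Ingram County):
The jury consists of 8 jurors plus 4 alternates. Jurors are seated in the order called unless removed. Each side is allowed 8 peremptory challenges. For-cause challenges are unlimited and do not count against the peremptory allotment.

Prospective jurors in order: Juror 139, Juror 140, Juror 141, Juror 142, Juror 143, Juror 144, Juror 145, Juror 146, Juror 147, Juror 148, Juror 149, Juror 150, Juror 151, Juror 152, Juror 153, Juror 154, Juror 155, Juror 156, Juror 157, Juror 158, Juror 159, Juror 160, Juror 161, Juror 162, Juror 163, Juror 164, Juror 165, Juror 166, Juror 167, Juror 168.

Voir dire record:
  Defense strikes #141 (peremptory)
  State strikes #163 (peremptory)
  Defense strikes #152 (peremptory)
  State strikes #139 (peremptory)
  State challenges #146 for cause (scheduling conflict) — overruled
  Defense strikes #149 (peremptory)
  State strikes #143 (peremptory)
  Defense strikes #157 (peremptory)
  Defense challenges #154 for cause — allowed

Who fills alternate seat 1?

Removed: #139, #141, #143, #149, #152, #154, #157, #163. (#146 stays — for-cause denied.)
Seating in order: seats 1–8 → #140, #142, #144, #145, #146, #147, #148, #150; alternates → #151, #153, #155, #156.
So alternate 1 is #151.

151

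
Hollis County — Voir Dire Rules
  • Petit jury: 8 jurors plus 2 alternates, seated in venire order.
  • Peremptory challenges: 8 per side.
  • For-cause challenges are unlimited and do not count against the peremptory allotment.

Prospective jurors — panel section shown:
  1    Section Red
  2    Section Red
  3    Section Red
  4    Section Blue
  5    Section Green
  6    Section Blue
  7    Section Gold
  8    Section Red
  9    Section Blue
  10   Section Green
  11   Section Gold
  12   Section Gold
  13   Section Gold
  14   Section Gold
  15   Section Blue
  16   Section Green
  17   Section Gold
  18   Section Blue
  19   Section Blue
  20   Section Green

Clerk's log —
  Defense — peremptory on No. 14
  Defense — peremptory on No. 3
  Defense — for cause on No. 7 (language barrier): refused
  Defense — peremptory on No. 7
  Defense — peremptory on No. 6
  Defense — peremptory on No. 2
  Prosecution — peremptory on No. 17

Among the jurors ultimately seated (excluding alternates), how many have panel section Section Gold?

2

Removed: #2, #3, #6, #7, #14, #17.
Seated jurors 1–8: #1, #4, #5, #8, #9, #10, #11, #12 (alternates #13, #15 not counted).
Of those, in Section Gold: #11, #12 → 2.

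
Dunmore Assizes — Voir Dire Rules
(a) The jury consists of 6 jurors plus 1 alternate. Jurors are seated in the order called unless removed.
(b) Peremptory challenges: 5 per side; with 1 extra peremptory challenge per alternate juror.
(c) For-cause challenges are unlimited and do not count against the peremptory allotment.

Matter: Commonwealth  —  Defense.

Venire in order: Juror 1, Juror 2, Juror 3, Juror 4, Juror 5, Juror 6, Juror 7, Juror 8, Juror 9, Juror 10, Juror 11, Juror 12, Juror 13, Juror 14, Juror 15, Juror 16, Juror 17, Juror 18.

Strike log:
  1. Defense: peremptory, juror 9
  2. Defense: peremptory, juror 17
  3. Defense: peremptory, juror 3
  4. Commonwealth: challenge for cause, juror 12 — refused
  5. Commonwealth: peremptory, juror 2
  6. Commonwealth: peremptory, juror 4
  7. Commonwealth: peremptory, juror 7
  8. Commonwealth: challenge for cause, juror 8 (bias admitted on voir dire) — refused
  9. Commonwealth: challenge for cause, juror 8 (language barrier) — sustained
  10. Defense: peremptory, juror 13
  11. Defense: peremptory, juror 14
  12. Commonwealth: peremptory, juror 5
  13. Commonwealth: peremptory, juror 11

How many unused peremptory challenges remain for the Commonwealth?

Commonwealth allotment: 5 base + 1 × 1 alternate = 6.
Commonwealth peremptories used: #2, #4, #7, #5, #11 — 5 (for-cause on #12, #8, #8 don't count).
Remaining: 6 − 5 = 1.

1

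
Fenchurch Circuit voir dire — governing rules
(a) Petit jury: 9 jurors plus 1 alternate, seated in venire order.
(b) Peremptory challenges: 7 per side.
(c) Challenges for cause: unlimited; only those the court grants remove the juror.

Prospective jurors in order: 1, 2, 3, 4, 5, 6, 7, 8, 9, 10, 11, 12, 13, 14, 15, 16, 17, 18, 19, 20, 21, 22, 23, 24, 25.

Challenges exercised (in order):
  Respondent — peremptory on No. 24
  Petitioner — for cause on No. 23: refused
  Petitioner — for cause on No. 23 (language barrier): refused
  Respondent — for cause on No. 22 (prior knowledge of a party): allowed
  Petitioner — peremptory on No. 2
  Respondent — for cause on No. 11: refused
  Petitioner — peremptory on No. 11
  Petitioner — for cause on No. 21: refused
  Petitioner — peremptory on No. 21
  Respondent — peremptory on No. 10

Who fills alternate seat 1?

13

Removed: #2, #10, #11, #21, #22, #24. (#23 stays — for-cause denied.)
Filling seats in venire order through position 10: #1, #3, #4, #5, #6, #7, #8, #9, #12, #13.
So alternate 1 is #13.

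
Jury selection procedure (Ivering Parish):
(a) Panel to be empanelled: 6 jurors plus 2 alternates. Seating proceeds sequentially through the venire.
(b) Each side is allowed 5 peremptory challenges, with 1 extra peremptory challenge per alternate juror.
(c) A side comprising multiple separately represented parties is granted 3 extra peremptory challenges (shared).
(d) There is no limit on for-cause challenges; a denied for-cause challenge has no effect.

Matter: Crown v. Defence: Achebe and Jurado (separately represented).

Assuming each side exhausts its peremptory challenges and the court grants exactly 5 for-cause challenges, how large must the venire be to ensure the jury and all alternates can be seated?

30

Seats to fill: 6 + 2 alternates = 8.
Peremptories — Crown: 5 + 1×2 = 7; Defence: 5 + 1×2 + 3 = 10; total 17.
For-cause removals: 5.
Minimum venire: 8 + 17 + 5 = 30.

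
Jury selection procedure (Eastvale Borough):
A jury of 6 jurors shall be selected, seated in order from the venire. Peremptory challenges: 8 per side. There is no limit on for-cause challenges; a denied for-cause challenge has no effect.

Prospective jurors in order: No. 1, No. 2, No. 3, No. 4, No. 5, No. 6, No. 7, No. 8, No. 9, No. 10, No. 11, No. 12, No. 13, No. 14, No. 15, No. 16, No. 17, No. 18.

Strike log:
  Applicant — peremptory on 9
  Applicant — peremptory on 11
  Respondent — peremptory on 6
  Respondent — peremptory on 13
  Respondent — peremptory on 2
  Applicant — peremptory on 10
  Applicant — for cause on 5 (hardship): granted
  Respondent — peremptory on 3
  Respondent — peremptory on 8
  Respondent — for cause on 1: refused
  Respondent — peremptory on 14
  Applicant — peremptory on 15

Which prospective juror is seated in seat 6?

Removed: #2, #3, #5, #6, #8, #9, #10, #11, #13, #14, #15. (#1 stays — for-cause denied.)
Seating in order: seats 1–6 → #1, #4, #7, #12, #16, #17.
So seat 6 is #17.

17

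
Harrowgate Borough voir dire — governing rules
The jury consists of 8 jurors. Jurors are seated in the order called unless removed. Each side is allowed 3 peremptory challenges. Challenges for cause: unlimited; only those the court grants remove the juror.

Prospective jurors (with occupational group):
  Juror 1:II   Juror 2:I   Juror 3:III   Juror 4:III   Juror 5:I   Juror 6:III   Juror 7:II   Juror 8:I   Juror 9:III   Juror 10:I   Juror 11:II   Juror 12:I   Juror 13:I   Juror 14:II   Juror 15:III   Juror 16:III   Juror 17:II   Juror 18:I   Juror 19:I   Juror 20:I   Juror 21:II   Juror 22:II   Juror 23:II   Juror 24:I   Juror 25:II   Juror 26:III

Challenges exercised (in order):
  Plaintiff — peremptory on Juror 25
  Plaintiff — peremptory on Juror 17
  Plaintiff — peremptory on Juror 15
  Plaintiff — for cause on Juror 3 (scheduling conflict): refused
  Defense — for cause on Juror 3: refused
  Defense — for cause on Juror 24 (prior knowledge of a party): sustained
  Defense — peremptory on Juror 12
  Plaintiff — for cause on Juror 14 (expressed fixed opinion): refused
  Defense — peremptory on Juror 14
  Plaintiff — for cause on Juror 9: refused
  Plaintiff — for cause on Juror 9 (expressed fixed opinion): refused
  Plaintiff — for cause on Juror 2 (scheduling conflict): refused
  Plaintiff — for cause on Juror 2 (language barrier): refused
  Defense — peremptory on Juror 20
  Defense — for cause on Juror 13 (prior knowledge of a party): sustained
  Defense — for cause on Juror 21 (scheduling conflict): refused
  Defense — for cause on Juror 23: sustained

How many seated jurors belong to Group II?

2

Removed: #12, #13, #14, #15, #17, #20, #23, #24, #25.
Seated jurors 1–8: #1, #2, #3, #4, #5, #6, #7, #8.
Of those, in Group II: #1, #7 → 2.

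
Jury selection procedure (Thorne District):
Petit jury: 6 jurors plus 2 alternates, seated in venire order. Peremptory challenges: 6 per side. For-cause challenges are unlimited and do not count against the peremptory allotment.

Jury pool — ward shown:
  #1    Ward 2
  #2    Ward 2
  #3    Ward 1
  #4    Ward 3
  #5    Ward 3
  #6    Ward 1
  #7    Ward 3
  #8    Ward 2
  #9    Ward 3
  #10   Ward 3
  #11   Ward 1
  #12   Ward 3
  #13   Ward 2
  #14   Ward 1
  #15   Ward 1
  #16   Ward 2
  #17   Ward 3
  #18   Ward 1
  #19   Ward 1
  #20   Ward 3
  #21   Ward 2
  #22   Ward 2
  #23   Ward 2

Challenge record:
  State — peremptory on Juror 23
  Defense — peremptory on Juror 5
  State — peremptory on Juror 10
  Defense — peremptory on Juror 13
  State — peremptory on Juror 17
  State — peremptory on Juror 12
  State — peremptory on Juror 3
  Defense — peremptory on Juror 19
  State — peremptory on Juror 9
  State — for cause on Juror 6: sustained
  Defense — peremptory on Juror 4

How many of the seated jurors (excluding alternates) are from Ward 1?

2

Removed: #3, #4, #5, #6, #9, #10, #12, #13, #17, #19, #23.
Seated jurors 1–6: #1, #2, #7, #8, #11, #14 (alternates #15, #16 not counted).
Of those, in Ward 1: #11, #14 → 2.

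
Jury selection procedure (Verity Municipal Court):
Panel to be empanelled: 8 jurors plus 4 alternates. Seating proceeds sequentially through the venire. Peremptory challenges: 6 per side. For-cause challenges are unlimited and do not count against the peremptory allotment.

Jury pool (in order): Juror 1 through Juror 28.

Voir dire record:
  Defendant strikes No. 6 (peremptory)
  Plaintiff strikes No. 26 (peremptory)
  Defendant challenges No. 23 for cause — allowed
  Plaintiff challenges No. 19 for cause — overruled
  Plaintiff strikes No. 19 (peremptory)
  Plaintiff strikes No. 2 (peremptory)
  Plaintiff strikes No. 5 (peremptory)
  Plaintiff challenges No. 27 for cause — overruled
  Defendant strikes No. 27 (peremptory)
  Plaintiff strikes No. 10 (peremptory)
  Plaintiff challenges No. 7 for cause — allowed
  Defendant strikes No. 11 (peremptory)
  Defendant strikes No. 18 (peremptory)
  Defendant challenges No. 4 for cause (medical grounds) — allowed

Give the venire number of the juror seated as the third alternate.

20

Removed: #2, #4, #5, #6, #7, #10, #11, #18, #19, #23, #26, #27.
Seating in order: seats 1–8 → #1, #3, #8, #9, #12, #13, #14, #15; alternates → #16, #17, #20, #21.
So alternate 3 is #20.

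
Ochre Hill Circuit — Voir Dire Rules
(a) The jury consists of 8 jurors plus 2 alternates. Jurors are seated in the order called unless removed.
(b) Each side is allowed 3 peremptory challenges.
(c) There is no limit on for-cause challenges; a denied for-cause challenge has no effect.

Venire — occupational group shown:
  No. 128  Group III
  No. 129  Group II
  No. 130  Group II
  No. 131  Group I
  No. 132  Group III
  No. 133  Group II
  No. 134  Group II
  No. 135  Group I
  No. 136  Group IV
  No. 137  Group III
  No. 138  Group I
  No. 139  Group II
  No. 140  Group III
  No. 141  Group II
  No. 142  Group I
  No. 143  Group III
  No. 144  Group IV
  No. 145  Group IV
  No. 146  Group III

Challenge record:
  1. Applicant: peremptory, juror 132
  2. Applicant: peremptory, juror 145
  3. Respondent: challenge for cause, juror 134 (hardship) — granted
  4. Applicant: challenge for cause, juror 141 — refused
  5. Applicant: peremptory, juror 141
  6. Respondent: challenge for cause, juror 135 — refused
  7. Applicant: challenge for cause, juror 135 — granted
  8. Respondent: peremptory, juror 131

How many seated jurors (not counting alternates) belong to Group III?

Removed: #131, #132, #134, #135, #141, #145.
Seated jurors 1–8: #128, #129, #130, #133, #136, #137, #138, #139 (alternates #140, #142 not counted).
Of those, in Group III: #128, #137 → 2.

2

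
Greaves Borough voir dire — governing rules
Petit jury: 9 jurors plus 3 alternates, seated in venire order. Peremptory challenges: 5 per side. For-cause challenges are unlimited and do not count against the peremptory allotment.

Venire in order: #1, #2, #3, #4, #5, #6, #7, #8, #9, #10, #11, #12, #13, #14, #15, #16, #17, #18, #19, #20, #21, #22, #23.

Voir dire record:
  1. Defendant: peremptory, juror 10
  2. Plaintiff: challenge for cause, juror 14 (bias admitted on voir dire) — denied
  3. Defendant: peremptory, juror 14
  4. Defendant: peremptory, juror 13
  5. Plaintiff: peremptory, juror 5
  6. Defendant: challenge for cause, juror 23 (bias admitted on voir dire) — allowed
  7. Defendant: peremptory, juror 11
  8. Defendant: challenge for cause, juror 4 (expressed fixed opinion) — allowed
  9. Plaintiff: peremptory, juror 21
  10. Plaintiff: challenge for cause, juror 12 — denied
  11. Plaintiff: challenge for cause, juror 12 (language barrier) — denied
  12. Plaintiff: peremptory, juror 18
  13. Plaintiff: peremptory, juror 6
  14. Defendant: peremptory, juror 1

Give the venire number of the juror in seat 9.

Removed: #1, #4, #5, #6, #10, #11, #13, #14, #18, #21, #23. (#12 stays — for-cause denied.)
Seating in order: seats 1–9 → #2, #3, #7, #8, #9, #12, #15, #16, #17; alternates → #19, #20, #22.
So seat 9 is #17.

17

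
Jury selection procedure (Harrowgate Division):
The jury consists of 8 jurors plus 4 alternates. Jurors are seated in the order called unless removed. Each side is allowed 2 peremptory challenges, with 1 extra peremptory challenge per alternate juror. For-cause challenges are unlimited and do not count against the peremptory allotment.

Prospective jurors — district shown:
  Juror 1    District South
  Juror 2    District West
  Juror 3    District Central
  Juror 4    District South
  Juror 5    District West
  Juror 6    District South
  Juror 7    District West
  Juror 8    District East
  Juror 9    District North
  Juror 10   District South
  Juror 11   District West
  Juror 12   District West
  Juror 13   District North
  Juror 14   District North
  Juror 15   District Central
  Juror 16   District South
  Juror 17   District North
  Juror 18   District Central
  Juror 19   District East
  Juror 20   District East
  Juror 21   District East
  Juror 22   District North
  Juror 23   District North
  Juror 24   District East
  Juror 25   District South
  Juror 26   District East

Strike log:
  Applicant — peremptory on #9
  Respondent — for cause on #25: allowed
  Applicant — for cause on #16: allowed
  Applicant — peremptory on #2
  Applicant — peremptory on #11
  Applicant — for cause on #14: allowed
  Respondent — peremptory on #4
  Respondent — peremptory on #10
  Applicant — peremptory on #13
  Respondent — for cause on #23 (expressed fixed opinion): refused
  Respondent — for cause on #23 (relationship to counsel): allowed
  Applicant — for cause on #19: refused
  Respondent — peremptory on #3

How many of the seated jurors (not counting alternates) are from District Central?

1

Removed: #2, #3, #4, #9, #10, #11, #13, #14, #16, #23, #25.
Seated jurors 1–8: #1, #5, #6, #7, #8, #12, #15, #17 (alternates #18, #19, #20, #21 not counted).
Of those, in District Central: #15 → 1.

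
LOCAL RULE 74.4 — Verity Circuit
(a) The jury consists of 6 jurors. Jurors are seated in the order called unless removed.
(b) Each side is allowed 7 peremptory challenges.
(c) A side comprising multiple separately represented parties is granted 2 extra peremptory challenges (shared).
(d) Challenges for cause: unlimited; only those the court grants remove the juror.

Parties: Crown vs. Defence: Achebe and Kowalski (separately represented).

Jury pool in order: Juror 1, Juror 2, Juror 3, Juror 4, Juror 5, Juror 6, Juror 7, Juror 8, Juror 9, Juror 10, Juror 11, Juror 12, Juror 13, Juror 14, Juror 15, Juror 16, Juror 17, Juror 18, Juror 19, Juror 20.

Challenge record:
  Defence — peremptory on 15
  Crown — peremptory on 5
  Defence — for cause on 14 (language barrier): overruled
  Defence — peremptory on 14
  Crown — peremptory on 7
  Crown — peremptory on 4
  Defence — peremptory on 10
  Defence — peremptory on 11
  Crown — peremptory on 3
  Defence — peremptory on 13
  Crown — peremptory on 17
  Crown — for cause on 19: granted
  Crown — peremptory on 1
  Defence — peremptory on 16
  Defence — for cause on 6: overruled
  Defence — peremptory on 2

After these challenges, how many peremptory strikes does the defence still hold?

Defence allotment: 7 base + 2 multi-party = 9.
Defence peremptories used: #15, #14, #10, #11, #13, #16, #2 — 7 (for-cause on #14, #6 don't count).
Remaining: 9 − 7 = 2.

2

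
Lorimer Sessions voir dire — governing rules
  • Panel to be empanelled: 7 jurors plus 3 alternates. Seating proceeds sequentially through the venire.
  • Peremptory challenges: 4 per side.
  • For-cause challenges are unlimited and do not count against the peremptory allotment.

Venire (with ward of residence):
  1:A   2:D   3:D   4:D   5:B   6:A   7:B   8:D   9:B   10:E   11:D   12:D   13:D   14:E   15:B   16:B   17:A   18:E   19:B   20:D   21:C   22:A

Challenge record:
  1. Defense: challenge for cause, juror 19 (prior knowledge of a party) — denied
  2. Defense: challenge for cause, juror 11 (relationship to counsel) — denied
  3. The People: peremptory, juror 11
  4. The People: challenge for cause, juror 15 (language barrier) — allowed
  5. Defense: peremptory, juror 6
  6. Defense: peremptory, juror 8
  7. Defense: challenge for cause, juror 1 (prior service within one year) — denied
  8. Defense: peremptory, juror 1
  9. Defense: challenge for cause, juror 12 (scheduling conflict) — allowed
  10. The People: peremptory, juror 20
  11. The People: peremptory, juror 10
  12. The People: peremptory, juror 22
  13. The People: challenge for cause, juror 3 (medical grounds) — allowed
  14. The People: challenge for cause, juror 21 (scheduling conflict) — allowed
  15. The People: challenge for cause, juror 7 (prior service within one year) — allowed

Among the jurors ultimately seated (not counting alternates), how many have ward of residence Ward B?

3

Removed: #1, #3, #6, #7, #8, #10, #11, #12, #15, #20, #21, #22.
Seated jurors 1–7: #2, #4, #5, #9, #13, #14, #16 (alternates #17, #18, #19 not counted).
Of those, in Ward B: #5, #9, #16 → 3.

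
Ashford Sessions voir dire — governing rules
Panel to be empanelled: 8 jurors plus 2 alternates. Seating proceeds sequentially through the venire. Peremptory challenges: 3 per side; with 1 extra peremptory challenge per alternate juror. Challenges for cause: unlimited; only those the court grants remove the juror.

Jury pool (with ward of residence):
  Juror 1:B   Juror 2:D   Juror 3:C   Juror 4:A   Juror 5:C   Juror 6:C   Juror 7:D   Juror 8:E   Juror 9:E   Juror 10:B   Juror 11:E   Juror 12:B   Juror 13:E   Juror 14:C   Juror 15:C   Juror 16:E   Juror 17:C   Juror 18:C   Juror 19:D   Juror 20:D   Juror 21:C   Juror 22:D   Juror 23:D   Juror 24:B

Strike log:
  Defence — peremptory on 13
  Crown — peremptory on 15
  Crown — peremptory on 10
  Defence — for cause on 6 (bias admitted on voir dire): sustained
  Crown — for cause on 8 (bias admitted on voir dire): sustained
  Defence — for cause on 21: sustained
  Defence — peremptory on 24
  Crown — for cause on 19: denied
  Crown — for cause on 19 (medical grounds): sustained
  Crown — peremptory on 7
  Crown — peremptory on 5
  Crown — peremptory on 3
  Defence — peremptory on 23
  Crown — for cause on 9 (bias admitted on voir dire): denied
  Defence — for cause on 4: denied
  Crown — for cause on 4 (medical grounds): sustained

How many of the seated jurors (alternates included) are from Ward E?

Removed: #3, #4, #5, #6, #7, #8, #10, #13, #15, #19, #21, #23, #24.
Seated (10 incl. alternates): #1, #2, #9, #11, #12, #14, #16, #17, #18, #20.
Of those, in Ward E: #9, #11, #16 → 3.

3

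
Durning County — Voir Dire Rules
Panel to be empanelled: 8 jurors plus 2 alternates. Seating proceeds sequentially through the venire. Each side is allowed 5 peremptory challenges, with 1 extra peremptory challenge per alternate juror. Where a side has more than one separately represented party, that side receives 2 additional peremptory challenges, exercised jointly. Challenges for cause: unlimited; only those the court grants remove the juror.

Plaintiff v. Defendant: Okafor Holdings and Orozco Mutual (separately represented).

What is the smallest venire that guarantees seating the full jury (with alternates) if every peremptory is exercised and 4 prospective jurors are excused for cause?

30

Seats to fill: 8 + 2 alternates = 10.
Peremptories — Plaintiff: 5 + 1×2 = 7; Defendant: 5 + 1×2 + 2 = 9; total 16.
For-cause removals: 4.
Minimum venire: 10 + 16 + 4 = 30.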